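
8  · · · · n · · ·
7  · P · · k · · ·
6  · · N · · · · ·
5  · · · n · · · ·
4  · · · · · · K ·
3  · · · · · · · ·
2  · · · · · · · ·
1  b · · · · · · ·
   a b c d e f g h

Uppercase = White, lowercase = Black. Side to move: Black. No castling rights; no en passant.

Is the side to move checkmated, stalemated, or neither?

neither

Black to move; black king on e7.
In check: yes, from the white knight on c6.
Legal moves for Black: Kf8, Kf7, Kd7, Kf6, Ke6, Kd6.
Black is in check but has 6 legal moves → neither.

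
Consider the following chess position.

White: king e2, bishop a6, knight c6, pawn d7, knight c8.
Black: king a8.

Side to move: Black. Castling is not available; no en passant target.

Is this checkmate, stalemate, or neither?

stalemate

Black to move; black king on a8.
In check: no.
King squares — a7: attacked by Nc6; b7: attacked by Ba6; b8: attacked by Nc6.
Legal moves for Black: none.
Not in check and no legal moves → stalemate.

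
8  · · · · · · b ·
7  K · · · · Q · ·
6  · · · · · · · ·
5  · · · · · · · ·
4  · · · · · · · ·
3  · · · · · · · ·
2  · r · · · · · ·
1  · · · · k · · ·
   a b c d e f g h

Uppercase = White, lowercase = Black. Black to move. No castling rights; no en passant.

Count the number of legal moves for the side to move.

Black to move; king on e1.
In check: no.
Legal moves: Bh7, Bxf7, Rb8, Rb7+, Rb6, Rb5, Rb4, Rb3, Rh2, Rg2, Rf2, Re2, Rd2, Rc2, Ra2+, Rb1, Ke2, Kd2, Kd1.
Count: 19.

19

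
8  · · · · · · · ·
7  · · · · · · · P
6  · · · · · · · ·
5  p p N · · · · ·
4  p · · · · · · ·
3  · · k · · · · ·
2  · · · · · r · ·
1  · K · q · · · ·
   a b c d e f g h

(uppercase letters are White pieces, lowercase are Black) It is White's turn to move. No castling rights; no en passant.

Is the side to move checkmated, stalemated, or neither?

checkmate

White to move; white king on b1.
In check: yes, from the black queen on d1.
King squares — a1: attacked by Qd1; c1: attacked by Qd1; a2: attacked by Rf2; b2: attacked by Rf2; c2: attacked by Qd1.
Legal moves for White: none.
In check with no legal moves → checkmate.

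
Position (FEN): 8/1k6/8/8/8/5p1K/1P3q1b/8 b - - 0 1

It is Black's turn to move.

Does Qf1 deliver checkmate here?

no

After Qf1: white king on h3; in check: yes, from the black queen on f1.
White has 3 legal replies: Kh4, Kg4, Kxh2.
In check but a legal move exists → not checkmate.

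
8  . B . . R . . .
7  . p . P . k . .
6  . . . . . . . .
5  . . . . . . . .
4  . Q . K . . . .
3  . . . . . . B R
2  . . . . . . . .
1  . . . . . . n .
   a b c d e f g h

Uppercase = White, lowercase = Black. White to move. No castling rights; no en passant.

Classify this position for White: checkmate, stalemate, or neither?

White to move; white king on d4.
In check: no.
Legal moves for White include: Reh8, Rg8, Rf8+, Rd8, Rc8, Re7+, Re6, Re5, Re4, Re3, Re2, Re1, Bbc7, Ba7, Bbd6, Bbe5, Bbf4, Ke5, ... (list truncated; more exist).
White has legal moves and is not in check → neither.

neither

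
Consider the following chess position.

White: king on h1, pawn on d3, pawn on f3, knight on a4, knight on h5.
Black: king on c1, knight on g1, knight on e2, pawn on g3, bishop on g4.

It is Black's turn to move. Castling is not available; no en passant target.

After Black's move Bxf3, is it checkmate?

yes

After Bxf3: white king on h1; in check: yes, from the black bishop on f3.
King squares — g1: attacked by Ne2; g2: attacked by Bf3; h2: attacked by Pg3.
White has no legal moves → checkmate.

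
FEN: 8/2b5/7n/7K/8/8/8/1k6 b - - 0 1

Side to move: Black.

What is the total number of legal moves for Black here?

18

Black to move; king on b1.
In check: no.
Legal moves: Bd8, Bb8, Bd6, Bb6, Be5, Ba5, Bf4, Bg3, Bh2, Ng8, Nf7, Nf5, Ng4, Kc2, Kb2, Ka2, Kc1, Ka1.
Count: 18.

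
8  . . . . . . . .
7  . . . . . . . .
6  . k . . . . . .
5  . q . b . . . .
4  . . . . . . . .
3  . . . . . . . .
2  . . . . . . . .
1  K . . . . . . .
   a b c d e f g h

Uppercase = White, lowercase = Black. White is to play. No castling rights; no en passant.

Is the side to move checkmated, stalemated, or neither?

stalemate

White to move; white king on a1.
In check: no.
King squares — b1: attacked by Qb5; a2: attacked by Bd5; b2: attacked by Qb5.
Legal moves for White: none.
Not in check and no legal moves → stalemate.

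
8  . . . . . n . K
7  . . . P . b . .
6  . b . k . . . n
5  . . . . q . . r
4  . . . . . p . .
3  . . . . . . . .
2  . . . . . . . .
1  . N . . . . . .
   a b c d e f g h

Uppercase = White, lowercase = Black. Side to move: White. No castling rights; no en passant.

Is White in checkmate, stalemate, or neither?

checkmate

White to move; white king on h8.
In check: yes, from the black queen on e5.
King squares — g7: attacked by Qe5; h7: attacked by Nf8; g8: attacked by Nh6.
Legal moves for White: none.
In check with no legal moves → checkmate.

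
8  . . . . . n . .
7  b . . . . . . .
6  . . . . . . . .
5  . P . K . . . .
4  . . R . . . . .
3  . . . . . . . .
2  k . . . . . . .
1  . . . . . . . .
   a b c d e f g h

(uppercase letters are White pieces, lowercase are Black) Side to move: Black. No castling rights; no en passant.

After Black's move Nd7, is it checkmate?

no

After Nd7: white king on d5; in check: no.
White is not in check, so this cannot be checkmate.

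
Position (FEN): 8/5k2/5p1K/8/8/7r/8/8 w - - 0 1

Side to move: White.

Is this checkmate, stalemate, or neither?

checkmate

White to move; white king on h6.
In check: yes, from the black rook on h3.
King squares — g5: attacked by Pf6; h5: attacked by Rh3; g6: attacked by Kf7; g7: attacked by Kf7; h7: attacked by Rh3.
Legal moves for White: none.
In check with no legal moves → checkmate.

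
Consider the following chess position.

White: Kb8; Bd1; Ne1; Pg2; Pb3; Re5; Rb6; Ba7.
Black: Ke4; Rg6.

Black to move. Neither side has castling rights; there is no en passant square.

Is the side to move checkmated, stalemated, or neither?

neither

Black to move; black king on e4.
In check: yes, from the white rook on e5.
King squares — d3: attacked by Ne1; e3: attacked by Re5; f3: attacked by Bd1; d4: available; f4: available; d5: attacked by Re5; e5: available; f5: attacked by Re5.
Legal moves for Black: Kxe5, Kf4, Kd4.
Black is in check but has 3 legal moves → neither.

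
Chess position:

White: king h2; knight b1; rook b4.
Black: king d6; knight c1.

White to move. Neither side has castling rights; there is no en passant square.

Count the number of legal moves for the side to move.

21

White to move; king on h2.
In check: no.
Legal moves: Rb8, Rb7, Rb6+, Rb5, Rh4, Rg4, Rf4, Re4, Rd4+, Rc4, Ra4, Rb3, Rb2, Kh3, Kg3, Kg2, Kh1, Kg1, Nc3, Na3, Nd2.
Count: 21.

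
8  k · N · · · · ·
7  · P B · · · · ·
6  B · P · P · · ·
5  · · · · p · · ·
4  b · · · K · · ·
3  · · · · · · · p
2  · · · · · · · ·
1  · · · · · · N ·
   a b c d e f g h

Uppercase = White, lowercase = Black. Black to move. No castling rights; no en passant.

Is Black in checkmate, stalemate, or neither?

Black to move; black king on a8.
In check: yes, from the white pawn on b7.
King squares — a7: attacked by Nc8; b7: attacked by Ba6; b8: attacked by Bc7.
Legal moves for Black: none.
In check with no legal moves → checkmate.

checkmate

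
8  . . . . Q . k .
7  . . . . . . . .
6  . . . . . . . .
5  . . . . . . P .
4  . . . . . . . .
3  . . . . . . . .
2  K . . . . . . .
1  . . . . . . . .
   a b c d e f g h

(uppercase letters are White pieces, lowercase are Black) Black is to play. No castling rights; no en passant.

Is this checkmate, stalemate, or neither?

Black to move; black king on g8.
In check: yes, from the white queen on e8.
Legal moves for Black: Kh7, Kg7.
Black is in check but has 2 legal moves → neither.

neither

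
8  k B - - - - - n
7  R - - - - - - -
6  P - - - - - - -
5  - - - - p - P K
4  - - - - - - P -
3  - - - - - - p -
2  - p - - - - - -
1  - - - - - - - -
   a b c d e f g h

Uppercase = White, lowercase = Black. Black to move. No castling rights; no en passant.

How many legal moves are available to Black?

Black to move; king on a8.
In check: yes, from the white rook on a7.
Legal moves: Kxb8.
Count: 1.

1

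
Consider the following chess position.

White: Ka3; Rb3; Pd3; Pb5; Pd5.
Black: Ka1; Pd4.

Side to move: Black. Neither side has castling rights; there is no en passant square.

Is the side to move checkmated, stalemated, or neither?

Black to move; black king on a1.
In check: no.
King squares — b1: attacked by Rb3; a2: attacked by Ka3; b2: attacked by Ka3.
Legal moves for Black: none.
Not in check and no legal moves → stalemate.

stalemate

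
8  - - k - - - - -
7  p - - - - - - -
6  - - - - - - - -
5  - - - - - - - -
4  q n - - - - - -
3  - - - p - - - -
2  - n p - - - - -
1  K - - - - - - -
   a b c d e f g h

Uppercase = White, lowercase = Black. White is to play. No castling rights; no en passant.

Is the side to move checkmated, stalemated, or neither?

neither

White to move; white king on a1.
In check: yes, from the black queen on a4.
King squares — b1: attacked by Pc2; a2: attacked by Qa4; b2: available.
Legal moves for White: Kxb2.
White is in check but has 1 legal move → neither.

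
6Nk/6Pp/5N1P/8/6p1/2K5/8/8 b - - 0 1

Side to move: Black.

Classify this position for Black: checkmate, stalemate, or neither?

checkmate

Black to move; black king on h8.
In check: yes, from the white pawn on g7.
King squares — g7: attacked by Ph6; h7: own pawn; g8: attacked by Nf6.
Legal moves for Black: none.
In check with no legal moves → checkmate.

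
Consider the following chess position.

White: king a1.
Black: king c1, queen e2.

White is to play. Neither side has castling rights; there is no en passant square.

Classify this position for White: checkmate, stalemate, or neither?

stalemate

White to move; white king on a1.
In check: no.
King squares — b1: attacked by Kc1; a2: attacked by Qe2; b2: attacked by Kc1.
Legal moves for White: none.
Not in check and no legal moves → stalemate.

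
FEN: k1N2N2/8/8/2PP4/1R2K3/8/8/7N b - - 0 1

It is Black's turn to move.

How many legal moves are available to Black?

0

Black to move; king on a8.
In check: no.
Legal moves: none.
Count: 0.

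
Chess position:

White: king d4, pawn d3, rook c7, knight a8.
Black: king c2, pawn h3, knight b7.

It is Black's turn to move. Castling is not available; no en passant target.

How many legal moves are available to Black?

6

Black to move; king on c2.
In check: yes, from the white rook on c7.
Legal moves: Kb3, Kd2, Kb2, Kd1, Kb1, Nc5.
Count: 6.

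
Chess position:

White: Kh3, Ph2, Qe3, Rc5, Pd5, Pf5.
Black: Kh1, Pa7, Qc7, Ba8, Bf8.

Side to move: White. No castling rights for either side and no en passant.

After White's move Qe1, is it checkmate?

After Qe1: black king on h1; in check: yes, from the white queen on e1.
King squares — g1: attacked by Qe1; g2: attacked by Kh3; h2: attacked by Kh3.
Black has no legal moves → checkmate.

yes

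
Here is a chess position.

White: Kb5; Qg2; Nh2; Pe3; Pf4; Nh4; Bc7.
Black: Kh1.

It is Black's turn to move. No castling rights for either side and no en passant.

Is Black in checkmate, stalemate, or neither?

Black to move; black king on h1.
In check: yes, from the white queen on g2.
King squares — g1: attacked by Qg2; g2: attacked by Nh4; h2: attacked by Qg2.
Legal moves for Black: none.
In check with no legal moves → checkmate.

checkmate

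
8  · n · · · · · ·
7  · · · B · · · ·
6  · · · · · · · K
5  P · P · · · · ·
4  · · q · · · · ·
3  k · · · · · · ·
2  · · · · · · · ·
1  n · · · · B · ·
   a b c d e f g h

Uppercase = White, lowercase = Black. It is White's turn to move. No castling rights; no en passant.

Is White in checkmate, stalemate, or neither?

neither

White to move; white king on h6.
In check: no.
Legal moves for White include: Be8, Bc8, Be6, Bc6, Bf5, Bb5, Bg4, Ba4, Bdh3, Kh7, Kg7, Kg6, Kh5, Kg5, Bxc4, Bfh3, Bd3, Bg2, ... (list truncated; more exist).
White has legal moves and is not in check → neither.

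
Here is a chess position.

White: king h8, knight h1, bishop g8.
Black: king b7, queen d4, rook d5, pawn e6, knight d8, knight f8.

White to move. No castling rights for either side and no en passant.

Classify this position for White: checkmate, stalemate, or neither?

checkmate

White to move; white king on h8.
In check: yes, from the black queen on d4.
King squares — g7: attacked by Qd4; h7: attacked by Nf8; g8: own bishop.
Legal moves for White: none.
In check with no legal moves → checkmate.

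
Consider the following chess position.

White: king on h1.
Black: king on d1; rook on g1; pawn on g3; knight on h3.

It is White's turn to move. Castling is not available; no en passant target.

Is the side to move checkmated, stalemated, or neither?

White to move; white king on h1.
In check: yes, from the black rook on g1.
King squares — g1: attacked by Nh3; g2: attacked by Rg1; h2: attacked by Pg3.
Legal moves for White: none.
In check with no legal moves → checkmate.

checkmate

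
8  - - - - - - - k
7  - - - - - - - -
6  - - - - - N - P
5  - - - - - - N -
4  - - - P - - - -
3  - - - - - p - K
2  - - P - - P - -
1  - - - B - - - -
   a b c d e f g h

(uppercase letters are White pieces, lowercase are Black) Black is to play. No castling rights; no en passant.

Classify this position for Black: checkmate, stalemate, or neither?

Black to move; black king on h8.
In check: no.
King squares — g7: attacked by Ph6; h7: attacked by Ng5; g8: attacked by Nf6.
Legal moves for Black: none.
Not in check and no legal moves → stalemate.

stalemate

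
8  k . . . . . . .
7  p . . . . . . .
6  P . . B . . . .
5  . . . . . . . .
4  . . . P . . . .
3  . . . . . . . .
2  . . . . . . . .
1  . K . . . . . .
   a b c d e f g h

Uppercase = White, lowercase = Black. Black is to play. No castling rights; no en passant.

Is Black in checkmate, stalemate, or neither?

Black to move; black king on a8.
In check: no.
King squares — a7: own pawn; b7: attacked by Pa6; b8: attacked by Bd6.
Legal moves for Black: none.
Not in check and no legal moves → stalemate.

stalemate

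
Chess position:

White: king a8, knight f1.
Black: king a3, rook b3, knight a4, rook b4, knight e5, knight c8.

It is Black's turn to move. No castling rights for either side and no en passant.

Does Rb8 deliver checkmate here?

After Rb8: white king on a8; in check: yes, from the black rook on b8.
King squares — a7: attacked by Nc8; b7: attacked by Rb3; b8: attacked by Rb3.
White has no legal moves → checkmate.

yes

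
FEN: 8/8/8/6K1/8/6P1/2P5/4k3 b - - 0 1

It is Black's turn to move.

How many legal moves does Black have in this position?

5

Black to move; king on e1.
In check: no.
Legal moves: Kf2, Ke2, Kd2, Kf1, Kd1.
Count: 5.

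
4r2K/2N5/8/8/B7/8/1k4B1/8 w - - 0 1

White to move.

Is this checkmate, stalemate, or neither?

White to move; white king on h8.
In check: yes, from the black rook on e8.
Legal moves for White: Kh7, Kg7, Nxe8, Bxe8.
White is in check but has 4 legal moves → neither.

neither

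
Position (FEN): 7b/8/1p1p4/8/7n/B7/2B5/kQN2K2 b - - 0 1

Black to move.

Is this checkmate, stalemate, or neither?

Black to move; black king on a1.
In check: yes, from the white queen on b1.
King squares — b1: attacked by Bc2; a2: attacked by Qb1; b2: attacked by Qb1.
Legal moves for Black: none.
In check with no legal moves → checkmate.

checkmate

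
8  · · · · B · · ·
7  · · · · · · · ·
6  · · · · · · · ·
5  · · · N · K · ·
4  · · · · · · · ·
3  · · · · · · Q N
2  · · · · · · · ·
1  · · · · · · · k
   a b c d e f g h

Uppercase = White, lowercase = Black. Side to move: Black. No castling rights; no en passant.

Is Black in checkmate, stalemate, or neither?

stalemate

Black to move; black king on h1.
In check: no.
King squares — g1: attacked by Qg3; g2: attacked by Qg3; h2: attacked by Qg3.
Legal moves for Black: none.
Not in check and no legal moves → stalemate.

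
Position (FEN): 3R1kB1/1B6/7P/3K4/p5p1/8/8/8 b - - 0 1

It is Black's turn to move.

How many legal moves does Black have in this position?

1

Black to move; king on f8.
In check: yes, from the white rook on d8.
Legal moves: Ke7.
Count: 1.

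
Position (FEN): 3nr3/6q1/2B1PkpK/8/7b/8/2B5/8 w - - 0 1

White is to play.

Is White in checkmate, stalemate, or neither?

White to move; white king on h6.
In check: yes, from the black queen on g7.
King squares — g5: attacked by Bh4; h5: attacked by Pg6; g6: attacked by Kf6; g7: attacked by Kf6; h7: attacked by Qg7.
Legal moves for White: none.
In check with no legal moves → checkmate.

checkmate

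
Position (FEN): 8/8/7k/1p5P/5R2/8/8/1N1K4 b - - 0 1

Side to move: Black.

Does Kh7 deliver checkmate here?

no

After Kh7: white king on d1; in check: no.
White is not in check, so this cannot be checkmate.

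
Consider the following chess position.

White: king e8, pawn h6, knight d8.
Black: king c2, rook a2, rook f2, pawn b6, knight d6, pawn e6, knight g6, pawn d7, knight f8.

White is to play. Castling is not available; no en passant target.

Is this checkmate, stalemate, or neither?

checkmate

White to move; white king on e8.
In check: yes, from the black knight on d6.
King squares — d7: attacked by Nf8; e7: attacked by Ng6; f7: attacked by Rf2; d8: own knight; f8: attacked by Rf2.
Legal moves for White: none.
In check with no legal moves → checkmate.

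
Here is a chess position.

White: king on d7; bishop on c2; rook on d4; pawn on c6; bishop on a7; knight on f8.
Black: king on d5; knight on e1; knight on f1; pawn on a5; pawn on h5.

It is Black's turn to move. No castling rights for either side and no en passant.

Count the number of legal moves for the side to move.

Black to move; king on d5.
In check: yes, from the white rook on d4.
Legal moves: Ke5.
Count: 1.

1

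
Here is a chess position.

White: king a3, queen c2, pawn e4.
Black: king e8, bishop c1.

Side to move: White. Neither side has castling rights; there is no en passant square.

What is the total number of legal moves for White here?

White to move; king on a3.
In check: yes, from the black bishop on c1.
Legal moves: Kb4, Ka4, Kb3, Ka2, Qb2, Qxc1.
Count: 6.

6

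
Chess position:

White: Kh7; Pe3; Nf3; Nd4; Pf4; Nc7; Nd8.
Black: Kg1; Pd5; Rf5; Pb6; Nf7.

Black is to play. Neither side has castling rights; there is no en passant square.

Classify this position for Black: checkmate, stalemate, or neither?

neither

Black to move; black king on g1.
In check: yes, from the white knight on f3.
King squares — f1: available; h1: available; f2: available; g2: available; h2: attacked by Nf3.
Legal moves for Black: Kg2, Kf2, Kh1, Kf1.
Black is in check but has 4 legal moves → neither.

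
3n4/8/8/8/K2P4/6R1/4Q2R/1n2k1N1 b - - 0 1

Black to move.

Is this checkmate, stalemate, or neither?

Black to move; black king on e1.
In check: yes, from the white queen on e2.
King squares — d1: attacked by Qe2; f1: attacked by Qe2; d2: attacked by Qe2; e2: attacked by Ng1; f2: attacked by Qe2.
Legal moves for Black: none.
In check with no legal moves → checkmate.

checkmate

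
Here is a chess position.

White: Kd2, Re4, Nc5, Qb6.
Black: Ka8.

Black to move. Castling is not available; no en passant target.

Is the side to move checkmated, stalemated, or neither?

Black to move; black king on a8.
In check: no.
King squares — a7: attacked by Qb6; b7: attacked by Nc5; b8: attacked by Qb6.
Legal moves for Black: none.
Not in check and no legal moves → stalemate.

stalemate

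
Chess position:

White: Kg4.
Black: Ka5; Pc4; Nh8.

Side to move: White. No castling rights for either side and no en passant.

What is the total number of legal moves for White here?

8

White to move; king on g4.
In check: no.
Legal moves: Kh5, Kg5, Kf5, Kh4, Kf4, Kh3, Kg3, Kf3.
Count: 8.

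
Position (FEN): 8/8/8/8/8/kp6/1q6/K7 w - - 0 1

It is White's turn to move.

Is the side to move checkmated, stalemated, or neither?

checkmate

White to move; white king on a1.
In check: yes, from the black queen on b2.
King squares — b1: attacked by Qb2; a2: attacked by Qb2; b2: attacked by Ka3.
Legal moves for White: none.
In check with no legal moves → checkmate.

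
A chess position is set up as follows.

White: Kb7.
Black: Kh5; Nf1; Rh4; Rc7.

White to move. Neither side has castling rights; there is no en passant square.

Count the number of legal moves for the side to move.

White to move; king on b7.
In check: yes, from the black rook on c7.
Legal moves: Kb8, Ka8, Kxc7, Kb6, Ka6.
Count: 5.

5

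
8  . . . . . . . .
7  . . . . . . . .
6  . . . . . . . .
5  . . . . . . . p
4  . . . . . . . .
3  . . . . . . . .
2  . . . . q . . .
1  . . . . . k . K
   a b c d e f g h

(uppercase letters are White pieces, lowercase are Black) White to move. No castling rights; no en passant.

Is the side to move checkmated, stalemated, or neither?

stalemate

White to move; white king on h1.
In check: no.
King squares — g1: attacked by Kf1; g2: attacked by Kf1; h2: attacked by Qe2.
Legal moves for White: none.
Not in check and no legal moves → stalemate.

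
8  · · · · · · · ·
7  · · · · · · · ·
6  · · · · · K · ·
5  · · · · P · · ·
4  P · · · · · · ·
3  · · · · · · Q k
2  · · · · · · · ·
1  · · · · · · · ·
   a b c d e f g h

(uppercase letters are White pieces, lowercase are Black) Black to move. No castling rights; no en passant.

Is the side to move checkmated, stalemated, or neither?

neither

Black to move; black king on h3.
In check: yes, from the white queen on g3.
King squares — g2: attacked by Qg3; h2: attacked by Qg3; g3: available; g4: attacked by Qg3; h4: attacked by Qg3.
Legal moves for Black: Kxg3.
Black is in check but has 1 legal move → neither.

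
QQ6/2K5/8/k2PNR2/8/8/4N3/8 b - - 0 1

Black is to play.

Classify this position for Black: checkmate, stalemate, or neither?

checkmate

Black to move; black king on a5.
In check: yes, from the white queen on a8.
King squares — a4: attacked by Qa8; b4: attacked by Qb8; b5: attacked by Qb8; a6: attacked by Qa8; b6: attacked by Kc7.
Legal moves for Black: none.
In check with no legal moves → checkmate.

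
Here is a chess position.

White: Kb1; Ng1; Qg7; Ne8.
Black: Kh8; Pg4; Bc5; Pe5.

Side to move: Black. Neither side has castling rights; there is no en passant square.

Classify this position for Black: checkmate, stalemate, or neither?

Black to move; black king on h8.
In check: yes, from the white queen on g7.
King squares — g7: attacked by Ne8; h7: attacked by Qg7; g8: attacked by Qg7.
Legal moves for Black: none.
In check with no legal moves → checkmate.

checkmate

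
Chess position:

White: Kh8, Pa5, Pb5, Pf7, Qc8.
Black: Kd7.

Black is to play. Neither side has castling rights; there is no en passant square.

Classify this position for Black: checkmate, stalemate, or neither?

Black to move; black king on d7.
In check: yes, from the white queen on c8.
King squares — c6: attacked by Pb5; d6: available; e6: attacked by Qc8; c7: attacked by Qc8; e7: available; c8: available; d8: attacked by Qc8; e8: attacked by Pf7.
Legal moves for Black: Kxc8, Ke7, Kd6.
Black is in check but has 3 legal moves → neither.

neither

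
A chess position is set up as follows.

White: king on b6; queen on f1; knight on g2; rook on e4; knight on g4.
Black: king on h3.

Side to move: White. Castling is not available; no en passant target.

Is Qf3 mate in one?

After Qf3: black king on h3; in check: yes, from the white queen on f3.
King squares — g2: attacked by Qf3; h2: attacked by Ng4; g3: attacked by Qf3; g4: attacked by Qf3; h4: attacked by Ng2.
Black has no legal moves → checkmate.

yes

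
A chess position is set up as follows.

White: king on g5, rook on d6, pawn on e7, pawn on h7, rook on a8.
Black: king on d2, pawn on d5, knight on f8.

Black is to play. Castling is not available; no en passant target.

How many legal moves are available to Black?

13

Black to move; king on d2.
In check: no.
Legal moves: Nxh7+, Nd7, Ng6, Ne6+, Ke3, Kd3, Kc3, Ke2, Kc2, Ke1, Kd1, Kc1, d4.
Count: 13.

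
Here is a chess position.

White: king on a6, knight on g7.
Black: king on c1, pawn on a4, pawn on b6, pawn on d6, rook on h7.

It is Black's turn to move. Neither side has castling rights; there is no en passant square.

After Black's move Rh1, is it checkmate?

After Rh1: white king on a6; in check: no.
White is not in check, so this cannot be checkmate.

no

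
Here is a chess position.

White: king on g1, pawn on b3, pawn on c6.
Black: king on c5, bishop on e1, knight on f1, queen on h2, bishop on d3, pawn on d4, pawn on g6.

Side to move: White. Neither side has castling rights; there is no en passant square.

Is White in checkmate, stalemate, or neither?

White to move; white king on g1.
In check: yes, from the black queen on h2.
King squares — f1: attacked by Bd3; h1: attacked by Qh2; f2: attacked by Be1; g2: attacked by Qh2; h2: attacked by Nf1.
Legal moves for White: none.
In check with no legal moves → checkmate.

checkmate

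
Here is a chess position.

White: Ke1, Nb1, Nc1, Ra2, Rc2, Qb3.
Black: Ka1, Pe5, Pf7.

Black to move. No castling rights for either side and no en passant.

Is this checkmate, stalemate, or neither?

Black to move; black king on a1.
In check: yes, from the white rook on a2.
King squares — b1: attacked by Qb3; a2: attacked by Nc1; b2: attacked by Ra2.
Legal moves for Black: none.
In check with no legal moves → checkmate.

checkmate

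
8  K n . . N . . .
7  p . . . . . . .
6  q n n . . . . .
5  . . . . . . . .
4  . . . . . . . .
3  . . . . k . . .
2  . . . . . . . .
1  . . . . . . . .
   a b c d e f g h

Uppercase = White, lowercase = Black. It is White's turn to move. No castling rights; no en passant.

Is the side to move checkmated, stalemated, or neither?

checkmate

White to move; white king on a8.
In check: yes, from the black knight on b6.
King squares — a7: attacked by Qa6; b7: attacked by Qa6; b8: attacked by Nc6.
Legal moves for White: none.
In check with no legal moves → checkmate.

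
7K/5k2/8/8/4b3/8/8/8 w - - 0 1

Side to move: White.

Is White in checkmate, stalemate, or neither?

stalemate

White to move; white king on h8.
In check: no.
King squares — g7: attacked by Kf7; h7: attacked by Be4; g8: attacked by Kf7.
Legal moves for White: none.
Not in check and no legal moves → stalemate.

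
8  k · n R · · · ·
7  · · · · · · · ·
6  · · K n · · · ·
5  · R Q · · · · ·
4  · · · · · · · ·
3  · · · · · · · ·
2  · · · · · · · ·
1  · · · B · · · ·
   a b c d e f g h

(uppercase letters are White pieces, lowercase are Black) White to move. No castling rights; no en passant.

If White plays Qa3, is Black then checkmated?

yes

After Qa3: black king on a8; in check: yes, from the white queen on a3.
King squares — a7: attacked by Qa3; b7: attacked by Rb5; b8: attacked by Rb5.
Black has no legal moves → checkmate.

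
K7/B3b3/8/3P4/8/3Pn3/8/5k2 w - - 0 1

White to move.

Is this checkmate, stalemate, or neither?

White to move; white king on a8.
In check: no.
Legal moves for White: Kb8, Kb7, Bb8, Bb6, Bc5, Bd4, Bxe3, d6, d4.
White has 9 legal moves and is not in check → neither.

neither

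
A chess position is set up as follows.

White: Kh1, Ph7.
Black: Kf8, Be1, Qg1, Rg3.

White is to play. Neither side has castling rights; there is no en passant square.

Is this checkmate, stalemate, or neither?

White to move; white king on h1.
In check: yes, from the black queen on g1.
King squares — g1: attacked by Rg3; g2: attacked by Qg1; h2: attacked by Qg1.
Legal moves for White: none.
In check with no legal moves → checkmate.

checkmate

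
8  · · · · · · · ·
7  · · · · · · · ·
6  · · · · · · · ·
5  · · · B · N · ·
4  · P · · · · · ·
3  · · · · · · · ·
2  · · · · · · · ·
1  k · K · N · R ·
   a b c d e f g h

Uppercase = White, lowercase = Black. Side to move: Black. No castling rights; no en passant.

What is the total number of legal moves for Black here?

Black to move; king on a1.
In check: no.
Legal moves: none.
Count: 0.

0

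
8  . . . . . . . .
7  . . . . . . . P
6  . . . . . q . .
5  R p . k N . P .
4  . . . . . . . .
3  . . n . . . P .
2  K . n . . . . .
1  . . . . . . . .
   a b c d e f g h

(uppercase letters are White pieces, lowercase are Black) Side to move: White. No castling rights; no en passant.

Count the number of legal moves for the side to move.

2

White to move; king on a2.
In check: yes, from the black knight on c3.
Legal moves: Kb3, Kb2.
Count: 2.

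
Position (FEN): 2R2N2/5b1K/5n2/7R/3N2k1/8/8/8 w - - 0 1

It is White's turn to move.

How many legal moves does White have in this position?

3

White to move; king on h7.
In check: yes, from the black knight on f6.
Legal moves: Kh8, Kg7, Kh6.
Count: 3.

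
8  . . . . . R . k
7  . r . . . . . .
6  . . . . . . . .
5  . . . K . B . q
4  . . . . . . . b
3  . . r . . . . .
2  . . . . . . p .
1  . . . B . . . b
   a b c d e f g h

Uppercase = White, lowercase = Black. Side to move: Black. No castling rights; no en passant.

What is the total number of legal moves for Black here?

Black to move; king on h8.
In check: yes, from the white rook on f8.
Legal moves: Kg7.
Count: 1.

1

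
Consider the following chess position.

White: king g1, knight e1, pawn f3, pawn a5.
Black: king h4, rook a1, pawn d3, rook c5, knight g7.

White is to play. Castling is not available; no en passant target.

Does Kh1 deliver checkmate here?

After Kh1: black king on h4; in check: no.
Black is not in check, so this cannot be checkmate.

no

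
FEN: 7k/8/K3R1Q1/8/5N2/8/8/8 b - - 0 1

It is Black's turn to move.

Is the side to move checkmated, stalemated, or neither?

Black to move; black king on h8.
In check: no.
King squares — g7: attacked by Qg6; h7: attacked by Qg6; g8: attacked by Qg6.
Legal moves for Black: none.
Not in check and no legal moves → stalemate.

stalemate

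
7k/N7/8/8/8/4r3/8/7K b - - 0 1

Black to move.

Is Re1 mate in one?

no

After Re1: white king on h1; in check: yes, from the black rook on e1.
White has 2 legal replies: Kh2, Kg2.
In check but a legal move exists → not checkmate.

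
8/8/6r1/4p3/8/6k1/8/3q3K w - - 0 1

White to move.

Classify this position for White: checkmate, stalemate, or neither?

checkmate

White to move; white king on h1.
In check: yes, from the black queen on d1.
King squares — g1: attacked by Qd1; g2: attacked by Kg3; h2: attacked by Kg3.
Legal moves for White: none.
In check with no legal moves → checkmate.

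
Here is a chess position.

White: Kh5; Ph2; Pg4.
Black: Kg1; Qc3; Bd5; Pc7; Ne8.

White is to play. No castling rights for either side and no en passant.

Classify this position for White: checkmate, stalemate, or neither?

neither

White to move; white king on h5.
In check: no.
Legal moves for White: Kh6, Kg6, Kg5, Kh4, g5, h3, h4.
White has 7 legal moves and is not in check → neither.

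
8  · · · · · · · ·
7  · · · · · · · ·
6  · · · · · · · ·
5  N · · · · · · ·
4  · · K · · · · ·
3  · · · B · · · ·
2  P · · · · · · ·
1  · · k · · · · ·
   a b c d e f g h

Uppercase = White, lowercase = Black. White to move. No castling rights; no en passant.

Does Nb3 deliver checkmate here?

no

After Nb3: black king on c1; in check: yes, from the white knight on b3.
Black has 2 legal replies: Kb2, Kd1.
In check but a legal move exists → not checkmate.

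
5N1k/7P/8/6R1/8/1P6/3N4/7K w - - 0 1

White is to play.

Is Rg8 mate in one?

After Rg8: black king on h8; in check: yes, from the white rook on g8.
King squares — g7: attacked by Rg8; h7: attacked by Nf8; g8: attacked by Ph7.
Black has no legal moves → checkmate.

yes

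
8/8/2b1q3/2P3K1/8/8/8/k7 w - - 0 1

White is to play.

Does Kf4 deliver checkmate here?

no

After Kf4: black king on a1; in check: no.
Black is not in check, so this cannot be checkmate.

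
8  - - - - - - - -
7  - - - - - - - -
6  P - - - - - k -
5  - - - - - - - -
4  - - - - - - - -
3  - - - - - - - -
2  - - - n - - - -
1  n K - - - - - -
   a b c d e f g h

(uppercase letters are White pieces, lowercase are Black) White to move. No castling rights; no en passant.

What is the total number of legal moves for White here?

White to move; king on b1.
In check: yes, from the black knight on d2.
Legal moves: Kb2, Ka2, Kc1, Kxa1.
Count: 4.

4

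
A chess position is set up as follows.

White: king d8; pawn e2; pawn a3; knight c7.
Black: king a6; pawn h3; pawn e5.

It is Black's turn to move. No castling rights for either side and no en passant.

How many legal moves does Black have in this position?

4

Black to move; king on a6.
In check: yes, from the white knight on c7.
Legal moves: Kb7, Ka7, Kb6, Ka5.
Count: 4.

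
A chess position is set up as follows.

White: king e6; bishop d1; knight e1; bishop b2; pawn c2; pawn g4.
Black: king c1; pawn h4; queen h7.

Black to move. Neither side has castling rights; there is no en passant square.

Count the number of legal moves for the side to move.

Black to move; king on c1.
In check: yes, from the white bishop on b2.
Legal moves: Kd2, Kxb2, Kxd1, Kb1.
Count: 4.

4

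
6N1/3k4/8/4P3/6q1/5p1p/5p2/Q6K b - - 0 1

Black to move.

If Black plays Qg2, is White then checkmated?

yes

After Qg2: white king on h1; in check: yes, from the black queen on g2.
King squares — g1: attacked by Pf2; g2: attacked by Pf3; h2: attacked by Qg2.
White has no legal moves → checkmate.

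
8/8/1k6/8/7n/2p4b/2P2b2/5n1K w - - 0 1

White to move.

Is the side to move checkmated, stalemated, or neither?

White to move; white king on h1.
In check: no.
King squares — g1: attacked by Bf2; g2: attacked by Bh3; h2: attacked by Nf1.
Legal moves for White: none.
Not in check and no legal moves → stalemate.

stalemate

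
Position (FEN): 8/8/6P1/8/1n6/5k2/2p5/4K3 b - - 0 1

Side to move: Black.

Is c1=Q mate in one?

yes

After c1=Q: white king on e1; in check: yes, from the black queen on c1.
King squares — d1: attacked by Qc1; f1: attacked by Qc1; d2: attacked by Qc1; e2: attacked by Kf3; f2: attacked by Kf3.
White has no legal moves → checkmate.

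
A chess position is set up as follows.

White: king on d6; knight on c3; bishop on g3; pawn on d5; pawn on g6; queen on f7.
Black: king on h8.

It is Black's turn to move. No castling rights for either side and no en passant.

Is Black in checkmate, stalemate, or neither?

Black to move; black king on h8.
In check: no.
King squares — g7: attacked by Qf7; h7: attacked by Pg6; g8: attacked by Qf7.
Legal moves for Black: none.
Not in check and no legal moves → stalemate.

stalemate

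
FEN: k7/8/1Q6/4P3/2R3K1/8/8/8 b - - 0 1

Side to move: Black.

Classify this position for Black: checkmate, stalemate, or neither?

Black to move; black king on a8.
In check: no.
King squares — a7: attacked by Qb6; b7: attacked by Qb6; b8: attacked by Qb6.
Legal moves for Black: none.
Not in check and no legal moves → stalemate.

stalemate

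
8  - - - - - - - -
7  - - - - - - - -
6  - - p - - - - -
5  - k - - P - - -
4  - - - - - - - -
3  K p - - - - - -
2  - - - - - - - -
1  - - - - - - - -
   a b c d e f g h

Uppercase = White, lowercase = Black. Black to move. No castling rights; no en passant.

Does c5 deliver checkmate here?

After c5: white king on a3; in check: no.
White is not in check, so this cannot be checkmate.

no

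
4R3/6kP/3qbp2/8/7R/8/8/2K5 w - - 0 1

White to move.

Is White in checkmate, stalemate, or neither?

White to move; white king on c1.
In check: no.
Legal moves for White include: Rh8, Rg8+, Rf8, Rd8, Rc8, Rb8, Ra8, Re7+, Rxe6, Rh6, Rh5, Rg4+, Rf4, Re4, Rd4, Rc4, Rb4, Ra4, ... (list truncated; more exist).
White has legal moves and is not in check → neither.

neither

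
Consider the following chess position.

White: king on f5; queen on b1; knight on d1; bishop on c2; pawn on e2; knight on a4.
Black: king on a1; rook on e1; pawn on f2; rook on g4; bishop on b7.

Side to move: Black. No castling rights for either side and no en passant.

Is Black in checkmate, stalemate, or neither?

Black to move; black king on a1.
In check: yes, from the white queen on b1.
King squares — b1: attacked by Bc2; a2: attacked by Qb1; b2: attacked by Qb1.
Legal moves for Black: none.
In check with no legal moves → checkmate.

checkmate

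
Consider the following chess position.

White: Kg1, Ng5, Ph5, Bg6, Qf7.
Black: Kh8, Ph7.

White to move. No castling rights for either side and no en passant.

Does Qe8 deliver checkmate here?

After Qe8: black king on h8; in check: yes, from the white queen on e8.
Black has 1 legal reply: Kg7.
In check but a legal move exists → not checkmate.

no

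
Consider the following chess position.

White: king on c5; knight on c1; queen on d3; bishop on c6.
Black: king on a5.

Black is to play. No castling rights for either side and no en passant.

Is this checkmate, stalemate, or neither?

Black to move; black king on a5.
In check: no.
King squares — a4: attacked by Bc6; b4: attacked by Kc5; b5: attacked by Qd3; a6: attacked by Qd3; b6: attacked by Kc5.
Legal moves for Black: none.
Not in check and no legal moves → stalemate.

stalemate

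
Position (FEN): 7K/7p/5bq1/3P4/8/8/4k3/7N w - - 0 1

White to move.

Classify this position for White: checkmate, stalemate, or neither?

White to move; white king on h8.
In check: yes, from the black bishop on f6.
King squares — g7: attacked by Bf6; h7: attacked by Qg6; g8: attacked by Qg6.
Legal moves for White: none.
In check with no legal moves → checkmate.

checkmate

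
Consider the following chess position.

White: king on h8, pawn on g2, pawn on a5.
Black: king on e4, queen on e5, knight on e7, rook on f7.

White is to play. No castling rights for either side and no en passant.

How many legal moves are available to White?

White to move; king on h8.
In check: yes, from the black queen on e5.
Legal moves: none.
Count: 0.

0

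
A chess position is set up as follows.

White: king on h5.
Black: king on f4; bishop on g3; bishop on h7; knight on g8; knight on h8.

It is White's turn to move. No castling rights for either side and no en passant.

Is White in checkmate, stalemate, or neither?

stalemate

White to move; white king on h5.
In check: no.
King squares — g4: attacked by Kf4; h4: attacked by Bg3; g5: attacked by Kf4; g6: attacked by Bh7; h6: attacked by Ng8.
Legal moves for White: none.
Not in check and no legal moves → stalemate.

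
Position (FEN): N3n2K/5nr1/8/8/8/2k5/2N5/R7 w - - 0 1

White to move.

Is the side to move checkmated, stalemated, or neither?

checkmate

White to move; white king on h8.
In check: yes, from the black knight on f7.
King squares — g7: attacked by Ne8; h7: attacked by Rg7; g8: attacked by Rg7.
Legal moves for White: none.
In check with no legal moves → checkmate.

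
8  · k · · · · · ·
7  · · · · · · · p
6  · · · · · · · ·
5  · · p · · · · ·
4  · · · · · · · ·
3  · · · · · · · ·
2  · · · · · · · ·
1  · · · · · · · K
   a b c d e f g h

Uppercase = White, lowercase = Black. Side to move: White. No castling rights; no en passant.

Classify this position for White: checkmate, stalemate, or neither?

neither

White to move; white king on h1.
In check: no.
Legal moves for White: Kh2, Kg2, Kg1.
White has 3 legal moves and is not in check → neither.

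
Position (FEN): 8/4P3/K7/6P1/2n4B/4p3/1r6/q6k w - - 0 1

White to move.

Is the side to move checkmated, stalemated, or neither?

checkmate

White to move; white king on a6.
In check: yes, from the black queen on a1.
King squares — a5: attacked by Qa1; b5: attacked by Rb2; b6: attacked by Rb2; a7: attacked by Qa1; b7: attacked by Rb2.
Legal moves for White: none.
In check with no legal moves → checkmate.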